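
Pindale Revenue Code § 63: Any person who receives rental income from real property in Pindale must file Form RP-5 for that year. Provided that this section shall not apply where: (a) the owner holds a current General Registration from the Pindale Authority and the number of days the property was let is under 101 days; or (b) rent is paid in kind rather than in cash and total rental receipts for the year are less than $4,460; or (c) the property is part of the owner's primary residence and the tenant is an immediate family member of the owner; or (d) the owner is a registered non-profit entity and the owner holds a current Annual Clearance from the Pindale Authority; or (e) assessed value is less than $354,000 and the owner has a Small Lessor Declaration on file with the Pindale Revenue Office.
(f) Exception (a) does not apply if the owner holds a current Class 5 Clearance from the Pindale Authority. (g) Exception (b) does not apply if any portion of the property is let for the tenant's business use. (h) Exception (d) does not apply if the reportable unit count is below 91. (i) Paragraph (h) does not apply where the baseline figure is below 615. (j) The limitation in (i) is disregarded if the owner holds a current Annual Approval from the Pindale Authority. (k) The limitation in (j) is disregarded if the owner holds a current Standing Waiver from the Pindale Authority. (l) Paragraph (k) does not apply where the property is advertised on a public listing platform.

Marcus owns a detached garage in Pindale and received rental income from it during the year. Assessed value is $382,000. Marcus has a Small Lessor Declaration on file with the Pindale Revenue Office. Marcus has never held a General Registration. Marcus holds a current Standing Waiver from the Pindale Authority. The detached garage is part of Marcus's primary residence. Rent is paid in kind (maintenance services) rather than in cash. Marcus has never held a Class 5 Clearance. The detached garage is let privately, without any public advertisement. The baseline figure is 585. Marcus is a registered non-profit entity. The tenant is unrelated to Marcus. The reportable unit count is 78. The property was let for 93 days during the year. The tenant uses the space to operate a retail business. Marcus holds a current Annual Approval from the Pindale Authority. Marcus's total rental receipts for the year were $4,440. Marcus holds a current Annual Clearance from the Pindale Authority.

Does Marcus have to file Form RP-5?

No — exception (d) applies; Marcus is not required to file Form RP-5.

Exception (a) requires that the owner holds a current General Registration from the Pindale Authority; but there is no General Registration in force, so (a) is unavailable.
Exception (b): rent is paid in kind; total rental receipts for the year are $4,440, less than the $4,460 limit — every condition holds. Turning to paragraph (g): (g) operates against (b): the space is let for business use. So (b) is unavailable.
Exception (c) requires that the tenant is an immediate family member of the owner; but the tenant is unrelated to the owner, so (c) is unavailable.
Exception (d) is satisfied on its face — Marcus is a registered non-profit; a current Annual Clearance is held. Applying paragraphs (h)–(l): (h) operates (the reportable unit count is 78, below the 91 limit), but is set aside by (i): (i) is engaged — the baseline figure is 585, below the 615 limit. (j) would limit (i) — a current Annual Approval is held — but (k) sets (j) aside: (k) is triggered — a current Standing Waiver is held. (l) is not engaged (the property is let privately without advertisement), so (k) stands. Exception (d) stands.
Exception (e) fails — assessed value is $382,000, not less than $354,000.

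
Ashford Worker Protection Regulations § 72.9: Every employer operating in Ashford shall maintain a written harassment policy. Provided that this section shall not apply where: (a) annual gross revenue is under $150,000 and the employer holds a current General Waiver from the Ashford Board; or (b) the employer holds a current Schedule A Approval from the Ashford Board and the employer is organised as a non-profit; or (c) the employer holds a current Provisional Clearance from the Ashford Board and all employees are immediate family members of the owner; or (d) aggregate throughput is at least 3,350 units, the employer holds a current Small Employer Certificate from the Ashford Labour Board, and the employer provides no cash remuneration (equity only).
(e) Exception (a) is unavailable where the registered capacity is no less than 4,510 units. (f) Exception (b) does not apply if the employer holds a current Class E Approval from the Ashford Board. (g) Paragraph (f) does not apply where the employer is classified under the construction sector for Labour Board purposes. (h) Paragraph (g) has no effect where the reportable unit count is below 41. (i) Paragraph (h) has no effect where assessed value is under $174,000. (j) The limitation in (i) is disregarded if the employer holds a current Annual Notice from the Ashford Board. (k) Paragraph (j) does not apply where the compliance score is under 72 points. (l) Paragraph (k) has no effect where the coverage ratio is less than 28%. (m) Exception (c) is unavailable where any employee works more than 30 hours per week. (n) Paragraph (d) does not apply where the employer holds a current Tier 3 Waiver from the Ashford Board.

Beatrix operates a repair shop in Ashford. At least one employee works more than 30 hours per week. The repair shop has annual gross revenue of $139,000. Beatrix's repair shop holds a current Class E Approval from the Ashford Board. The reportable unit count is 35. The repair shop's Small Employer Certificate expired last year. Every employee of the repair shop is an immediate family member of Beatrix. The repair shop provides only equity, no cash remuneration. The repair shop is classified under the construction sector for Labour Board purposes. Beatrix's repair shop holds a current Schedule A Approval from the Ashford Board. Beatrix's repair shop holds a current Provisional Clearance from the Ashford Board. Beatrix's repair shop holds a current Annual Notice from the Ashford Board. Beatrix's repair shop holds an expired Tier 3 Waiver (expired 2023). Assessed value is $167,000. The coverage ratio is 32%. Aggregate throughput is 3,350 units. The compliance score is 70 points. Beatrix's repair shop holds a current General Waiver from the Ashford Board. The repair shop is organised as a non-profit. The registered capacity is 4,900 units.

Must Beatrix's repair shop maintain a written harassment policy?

Exception (a) is satisfied on its face — annual gross revenue is $139,000, under the $150,000 limit; a current General Waiver is held. Turning to paragraph (e): (e) operates against (a): the registered capacity is 4,900 units, meeting the 4,510 units threshold. So (a) is unavailable.
Exception (b) is satisfied on its face — a current Schedule A Approval is held; the employer is a non-profit. Under paragraphs (f)–(l): (f) applies (a current Class E Approval is held), but is set aside by (g): (g) operates against (f): the repair shop is classified under the construction sector. (h) would limit (g) — the reportable unit count is 35, below the 41 limit — but (i) sets (h) aside: (i) operates against (h): assessed value is $167,000, under the $174,000 limit. (j) applies (a current Annual Notice is held), but is set aside by (k): (k) operates — the compliance score is 70 points, under the 72 points limit. (l), which would lift (k), is not engaged — the coverage ratio is 32%, not less than 28%. Exception (b) stands.
Exception (c)'s conditions are all satisfied: a current Provisional Clearance is held; every employee is an immediate family member. However, paragraph (m) must be considered: (m) applies — at least one employee exceeds 30 hours/week. So (c) is unavailable.
Exception (d) requires that the employer holds a current Small Employer Certificate from the Ashford Labour Board; but the Small Employer Certificate has expired, so (d) is unavailable.

No — exception (b) applies; Beatrix's repair shop is not required to maintain a written harassment policy.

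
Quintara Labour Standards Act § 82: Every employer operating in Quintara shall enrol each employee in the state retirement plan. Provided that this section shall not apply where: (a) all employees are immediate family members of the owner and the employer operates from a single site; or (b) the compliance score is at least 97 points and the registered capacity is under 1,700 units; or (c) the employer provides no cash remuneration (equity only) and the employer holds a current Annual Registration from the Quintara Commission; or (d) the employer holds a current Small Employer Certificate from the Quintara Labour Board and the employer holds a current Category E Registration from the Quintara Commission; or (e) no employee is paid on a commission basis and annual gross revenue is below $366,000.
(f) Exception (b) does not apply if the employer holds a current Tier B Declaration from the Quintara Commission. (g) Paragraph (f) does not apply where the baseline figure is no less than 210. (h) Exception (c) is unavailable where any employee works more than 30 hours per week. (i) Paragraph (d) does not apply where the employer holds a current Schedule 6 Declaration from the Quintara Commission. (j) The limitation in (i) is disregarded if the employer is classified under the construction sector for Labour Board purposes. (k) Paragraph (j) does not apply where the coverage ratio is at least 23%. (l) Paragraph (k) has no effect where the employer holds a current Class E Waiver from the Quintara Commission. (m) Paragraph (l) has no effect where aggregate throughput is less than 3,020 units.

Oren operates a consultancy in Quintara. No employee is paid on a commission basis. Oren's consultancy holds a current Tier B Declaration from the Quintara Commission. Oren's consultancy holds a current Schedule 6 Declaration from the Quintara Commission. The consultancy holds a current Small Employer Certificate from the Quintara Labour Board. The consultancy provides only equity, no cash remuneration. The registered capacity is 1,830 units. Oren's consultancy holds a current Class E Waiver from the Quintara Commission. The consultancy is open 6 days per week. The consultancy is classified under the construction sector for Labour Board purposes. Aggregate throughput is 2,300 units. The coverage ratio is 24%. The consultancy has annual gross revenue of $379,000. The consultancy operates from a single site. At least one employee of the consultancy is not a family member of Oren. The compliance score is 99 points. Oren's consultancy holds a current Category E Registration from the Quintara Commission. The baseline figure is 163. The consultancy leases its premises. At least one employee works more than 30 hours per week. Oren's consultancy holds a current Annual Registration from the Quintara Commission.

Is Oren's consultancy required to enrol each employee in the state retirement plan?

Yes — Oren's consultancy must enrol each employee in the state retirement plan.

Exception (a) requires that all employees are immediate family members of the owner; but at least one employee is not a family member, so (a) is unavailable.
Exception (b) fails — the registered capacity is 1,830 units, not under 1,700 units.
Exception (c) is satisfied on its face — remuneration is equity-only; a current Annual Registration is held. However, paragraph (h) must be considered: (h) operates — at least one employee exceeds 30 hours/week. (c) is therefore removed.
All of (d)'s requirements are met (a current Small Employer Certificate is held; a current Category E Registration is held). But applying paragraphs (i)–(m): (i) operates against (d): a current Schedule 6 Declaration is held. (j) would limit (i) — the consultancy is classified under the construction sector — but (k) sets (j) aside: (k) operates against (j): the coverage ratio is 24%, meeting the 23% threshold. (l) is triggered (a current Class E Waiver is held), but is set aside by (m): (m) applies — aggregate throughput is 2,300 units, less than the 3,020 units limit. (d) is therefore removed.
Exception (e) does not apply: annual gross revenue is $379,000, not below $366,000.
Every exception is unavailable, so the rule governs.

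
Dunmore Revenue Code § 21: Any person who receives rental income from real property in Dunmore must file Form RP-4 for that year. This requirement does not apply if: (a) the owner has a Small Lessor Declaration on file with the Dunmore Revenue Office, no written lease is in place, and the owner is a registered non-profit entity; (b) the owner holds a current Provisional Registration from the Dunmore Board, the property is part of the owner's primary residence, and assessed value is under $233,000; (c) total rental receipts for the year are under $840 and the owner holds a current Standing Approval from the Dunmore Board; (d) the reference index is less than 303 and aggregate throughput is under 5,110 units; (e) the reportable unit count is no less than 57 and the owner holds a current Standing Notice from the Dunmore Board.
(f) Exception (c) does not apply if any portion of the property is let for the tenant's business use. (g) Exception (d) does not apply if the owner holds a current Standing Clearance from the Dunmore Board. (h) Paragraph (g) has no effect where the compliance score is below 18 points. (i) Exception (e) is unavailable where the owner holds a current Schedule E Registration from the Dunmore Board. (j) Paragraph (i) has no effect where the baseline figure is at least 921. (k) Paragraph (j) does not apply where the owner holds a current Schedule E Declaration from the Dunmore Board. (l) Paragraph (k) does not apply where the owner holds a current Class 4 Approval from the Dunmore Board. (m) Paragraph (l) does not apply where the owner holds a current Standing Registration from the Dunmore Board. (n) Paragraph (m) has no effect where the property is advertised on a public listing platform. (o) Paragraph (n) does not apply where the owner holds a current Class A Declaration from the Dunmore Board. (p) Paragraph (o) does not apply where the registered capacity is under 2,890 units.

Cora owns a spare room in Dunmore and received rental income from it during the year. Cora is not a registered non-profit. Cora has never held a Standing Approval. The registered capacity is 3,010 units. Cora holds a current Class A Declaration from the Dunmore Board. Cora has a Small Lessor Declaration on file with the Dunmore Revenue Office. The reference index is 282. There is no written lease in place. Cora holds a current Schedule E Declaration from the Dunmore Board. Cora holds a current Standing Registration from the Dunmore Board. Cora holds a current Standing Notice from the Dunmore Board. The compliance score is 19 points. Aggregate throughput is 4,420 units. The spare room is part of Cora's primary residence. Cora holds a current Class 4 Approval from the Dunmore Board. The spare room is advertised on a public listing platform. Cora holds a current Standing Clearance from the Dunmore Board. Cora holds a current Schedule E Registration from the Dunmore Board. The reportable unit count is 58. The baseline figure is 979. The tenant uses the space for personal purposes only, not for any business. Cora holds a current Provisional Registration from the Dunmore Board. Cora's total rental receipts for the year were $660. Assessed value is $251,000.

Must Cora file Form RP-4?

Yes — Cora must file Form RP-4.

Exception (a) fails — Cora is not a registered non-profit.
Exception (b) does not apply: assessed value is $251,000, not under $233,000.
Exception (c) fails — there is no Standing Approval in force.
Exception (d) is satisfied on its face — the reference index is 282, less than the 303 limit; aggregate throughput is 4,420 units, under the 5,110 units limit. However, paragraphs (g)–(h) must be considered: (g) is triggered — a current Standing Clearance is held. (h) is not triggered (the compliance score is 19 points, not below 18 points), so (g) stands. So (d) is unavailable.
All of (e)'s requirements are met (the reportable unit count is 58, meeting the 57 threshold; a current Standing Notice is held). But: (i) operates against (e): a current Schedule E Registration is held. (j) would limit (i) — the baseline figure is 979, meeting the 921 threshold — but (k) sets (j) aside: (k) operates — a current Schedule E Declaration is held. (l) is engaged (a current Class 4 Approval is held), but is overridden by (m): (m) operates against (l): a current Standing Registration is held. (n) is engaged (the property is publicly advertised), but is set aside by (o): (o) operates against (n): a current Class A Declaration is held. (p) does not operate here (the registered capacity is 3,010 units, not under 2,890 units), so (o) stands. Exception (e) does not apply.
No exception applies. The general rule governs.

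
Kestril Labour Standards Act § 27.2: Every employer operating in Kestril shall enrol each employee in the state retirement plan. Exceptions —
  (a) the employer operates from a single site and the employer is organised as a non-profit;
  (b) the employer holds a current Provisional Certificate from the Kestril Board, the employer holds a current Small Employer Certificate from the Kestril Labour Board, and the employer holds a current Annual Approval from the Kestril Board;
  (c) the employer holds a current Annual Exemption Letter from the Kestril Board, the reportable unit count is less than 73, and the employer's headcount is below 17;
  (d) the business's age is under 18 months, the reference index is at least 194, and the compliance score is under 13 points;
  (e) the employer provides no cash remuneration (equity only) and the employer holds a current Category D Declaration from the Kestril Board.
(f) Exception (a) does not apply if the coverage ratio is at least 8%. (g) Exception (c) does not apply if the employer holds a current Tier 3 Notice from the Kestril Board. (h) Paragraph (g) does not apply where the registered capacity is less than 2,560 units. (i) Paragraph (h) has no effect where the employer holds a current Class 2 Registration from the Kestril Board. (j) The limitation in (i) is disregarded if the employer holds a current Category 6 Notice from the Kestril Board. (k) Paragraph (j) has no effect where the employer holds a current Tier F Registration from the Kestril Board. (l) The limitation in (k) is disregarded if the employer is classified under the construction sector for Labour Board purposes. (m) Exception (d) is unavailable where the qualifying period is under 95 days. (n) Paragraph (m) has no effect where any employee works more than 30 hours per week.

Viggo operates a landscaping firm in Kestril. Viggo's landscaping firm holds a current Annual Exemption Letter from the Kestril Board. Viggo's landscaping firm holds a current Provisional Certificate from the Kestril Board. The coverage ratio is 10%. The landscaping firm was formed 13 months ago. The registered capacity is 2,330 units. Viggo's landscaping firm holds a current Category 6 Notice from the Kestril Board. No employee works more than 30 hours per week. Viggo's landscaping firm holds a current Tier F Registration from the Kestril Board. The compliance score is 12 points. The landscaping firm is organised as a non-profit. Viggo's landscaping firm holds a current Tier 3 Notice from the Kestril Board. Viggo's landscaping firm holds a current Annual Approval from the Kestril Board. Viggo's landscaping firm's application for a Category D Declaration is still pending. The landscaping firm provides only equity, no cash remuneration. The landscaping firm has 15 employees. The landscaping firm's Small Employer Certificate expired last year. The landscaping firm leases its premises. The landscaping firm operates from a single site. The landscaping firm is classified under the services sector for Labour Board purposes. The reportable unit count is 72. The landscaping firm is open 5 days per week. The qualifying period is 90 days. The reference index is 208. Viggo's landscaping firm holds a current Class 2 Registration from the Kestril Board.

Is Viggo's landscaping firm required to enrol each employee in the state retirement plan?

Yes — Viggo's landscaping firm must enrol each employee in the state retirement plan.

Exception (a): the employer operates from a single site; the employer is a non-profit — every condition holds. Turning to paragraph (f): (f) applies — the coverage ratio is 10%, meeting the 8% threshold. Exception (a) does not apply.
Exception (b) does not apply: the Small Employer Certificate has expired.
All of (c)'s requirements are met (a current Annual Exemption Letter is held; the reportable unit count is 72, less than the 73 limit; the employer's headcount is 15, below the 17 limit). However, paragraphs (g)–(l) must be considered: (g) operates against (c): a current Tier 3 Notice is held. (h) is triggered (the registered capacity is 2,330 units, less than the 2,560 units limit), but is itself disapplied by (i): (i) operates against (h): a current Class 2 Registration is held. (j) would limit (i) — a current Category 6 Notice is held — but (k) sets (j) aside: (k) operates against (j): a current Tier F Registration is held. (l) is inapplicable (the landscaping firm is classified under the services sector), so (k) stands. So (c) is unavailable.
Exception (d) is satisfied on its face — the business's age is 13 months, under the 18 months limit; the reference index is 208, meeting the 194 threshold; the compliance score is 12 points, under the 13 points limit. However, paragraphs (m)–(n) must be considered: (m) operates — the qualifying period is 90 days, under the 95 days limit. (n) does not operate here (no employee exceeds 30 hours/week), so (m) stands. So (d) is unavailable.
Exception (e) requires that the employer holds a current Category D Declaration from the Kestril Board; but no current Category D Declaration is held, so (e) is unavailable.
No exception applies. The general rule governs.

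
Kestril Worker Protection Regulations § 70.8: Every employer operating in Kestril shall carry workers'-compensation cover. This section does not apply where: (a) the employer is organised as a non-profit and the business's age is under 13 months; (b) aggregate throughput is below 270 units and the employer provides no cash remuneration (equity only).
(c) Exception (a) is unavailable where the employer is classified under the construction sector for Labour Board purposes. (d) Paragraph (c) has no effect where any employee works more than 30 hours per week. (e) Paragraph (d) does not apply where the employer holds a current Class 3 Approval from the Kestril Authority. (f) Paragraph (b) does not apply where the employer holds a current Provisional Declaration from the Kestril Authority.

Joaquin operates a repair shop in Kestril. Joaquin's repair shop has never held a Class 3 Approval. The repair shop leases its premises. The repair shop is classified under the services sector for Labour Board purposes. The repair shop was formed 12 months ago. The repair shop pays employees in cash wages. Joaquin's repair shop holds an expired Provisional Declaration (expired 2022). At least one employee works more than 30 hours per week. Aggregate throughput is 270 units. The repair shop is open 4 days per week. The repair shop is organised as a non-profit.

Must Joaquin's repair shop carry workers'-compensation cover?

All of (a)'s requirements are met (the employer is a non-profit; the business's age is 12 months, under the 13 months limit). Under paragraphs (c)–(e): (c) is not triggered — the repair shop is classified under the services sector. So (a) applies.
Exception (b) requires that aggregate throughput is below 270 units; but aggregate throughput is 270 units, not below 270 units, so (b) is unavailable.

No — exception (a) applies; Joaquin's repair shop is not required to carry workers'-compensation cover.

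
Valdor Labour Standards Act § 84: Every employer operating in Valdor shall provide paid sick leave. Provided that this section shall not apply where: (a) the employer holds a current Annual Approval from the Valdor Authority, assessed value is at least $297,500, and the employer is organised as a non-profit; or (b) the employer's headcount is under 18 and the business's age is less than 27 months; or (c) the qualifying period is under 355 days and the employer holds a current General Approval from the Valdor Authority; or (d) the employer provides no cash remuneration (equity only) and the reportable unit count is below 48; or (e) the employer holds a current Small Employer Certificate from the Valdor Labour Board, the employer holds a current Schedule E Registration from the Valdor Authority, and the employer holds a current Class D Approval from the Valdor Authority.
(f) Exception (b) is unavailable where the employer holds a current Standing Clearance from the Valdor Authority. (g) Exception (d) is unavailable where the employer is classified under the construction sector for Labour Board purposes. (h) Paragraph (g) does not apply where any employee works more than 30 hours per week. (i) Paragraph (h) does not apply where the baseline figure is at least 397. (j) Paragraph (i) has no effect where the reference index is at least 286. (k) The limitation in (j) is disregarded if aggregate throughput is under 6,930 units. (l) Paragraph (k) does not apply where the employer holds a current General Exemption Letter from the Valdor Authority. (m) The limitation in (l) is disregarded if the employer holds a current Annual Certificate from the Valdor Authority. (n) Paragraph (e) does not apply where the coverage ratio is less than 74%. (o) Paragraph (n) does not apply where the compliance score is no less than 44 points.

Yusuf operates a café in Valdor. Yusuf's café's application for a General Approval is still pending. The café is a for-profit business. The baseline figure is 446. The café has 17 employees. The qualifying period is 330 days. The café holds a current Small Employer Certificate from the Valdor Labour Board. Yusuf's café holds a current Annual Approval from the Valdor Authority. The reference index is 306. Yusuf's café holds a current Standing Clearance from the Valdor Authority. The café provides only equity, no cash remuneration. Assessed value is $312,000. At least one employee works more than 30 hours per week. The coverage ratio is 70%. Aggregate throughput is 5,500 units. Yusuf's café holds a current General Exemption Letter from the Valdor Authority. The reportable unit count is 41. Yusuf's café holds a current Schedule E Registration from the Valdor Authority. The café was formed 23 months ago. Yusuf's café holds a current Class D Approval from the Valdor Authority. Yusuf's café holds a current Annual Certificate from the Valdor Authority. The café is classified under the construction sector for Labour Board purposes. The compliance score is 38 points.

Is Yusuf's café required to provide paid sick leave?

Yes — Yusuf's café must provide paid sick leave.

Exception (a) fails — the employer is for-profit.
Exception (b) is satisfied on its face — the employer's headcount is 17, under the 18 limit; the business's age is 23 months, less than the 27 months limit. However, paragraph (f) must be considered: (f) operates against (b): a current Standing Clearance is held. Exception (b) does not apply.
Exception (c) requires that the employer holds a current General Approval from the Valdor Authority; but the General Approval is not current, so (c) is unavailable.
All of (d)'s requirements are met (remuneration is equity-only; the reportable unit count is 41, below the 48 limit). Turning to paragraphs (g)–(m): (g) operates against (d): the café is classified under the construction sector. (h) is engaged (at least one employee exceeds 30 hours/week), but is displaced by (i): (i) is engaged — the baseline figure is 446, meeting the 397 threshold. (j) is engaged (the reference index is 306, meeting the 286 threshold), but is displaced by (k): (k) operates against (j): aggregate throughput is 5,500 units, under the 6,930 units limit. (l) would limit (k) — a current General Exemption Letter is held — but (m) sets (l) aside: (m) operates against (l): a current Annual Certificate is held. (d) is therefore removed.
All of (e)'s requirements are met (a current Small Employer Certificate is held; a current Schedule E Registration is held; a current Class D Approval is held). However, paragraphs (n)–(o) must be considered: (n) is engaged — the coverage ratio is 70%, less than the 74% limit. (o) does not operate here (the compliance score is 38 points, short of 44 points), so (n) stands. (e) is therefore removed.
No exception applies. The general rule governs.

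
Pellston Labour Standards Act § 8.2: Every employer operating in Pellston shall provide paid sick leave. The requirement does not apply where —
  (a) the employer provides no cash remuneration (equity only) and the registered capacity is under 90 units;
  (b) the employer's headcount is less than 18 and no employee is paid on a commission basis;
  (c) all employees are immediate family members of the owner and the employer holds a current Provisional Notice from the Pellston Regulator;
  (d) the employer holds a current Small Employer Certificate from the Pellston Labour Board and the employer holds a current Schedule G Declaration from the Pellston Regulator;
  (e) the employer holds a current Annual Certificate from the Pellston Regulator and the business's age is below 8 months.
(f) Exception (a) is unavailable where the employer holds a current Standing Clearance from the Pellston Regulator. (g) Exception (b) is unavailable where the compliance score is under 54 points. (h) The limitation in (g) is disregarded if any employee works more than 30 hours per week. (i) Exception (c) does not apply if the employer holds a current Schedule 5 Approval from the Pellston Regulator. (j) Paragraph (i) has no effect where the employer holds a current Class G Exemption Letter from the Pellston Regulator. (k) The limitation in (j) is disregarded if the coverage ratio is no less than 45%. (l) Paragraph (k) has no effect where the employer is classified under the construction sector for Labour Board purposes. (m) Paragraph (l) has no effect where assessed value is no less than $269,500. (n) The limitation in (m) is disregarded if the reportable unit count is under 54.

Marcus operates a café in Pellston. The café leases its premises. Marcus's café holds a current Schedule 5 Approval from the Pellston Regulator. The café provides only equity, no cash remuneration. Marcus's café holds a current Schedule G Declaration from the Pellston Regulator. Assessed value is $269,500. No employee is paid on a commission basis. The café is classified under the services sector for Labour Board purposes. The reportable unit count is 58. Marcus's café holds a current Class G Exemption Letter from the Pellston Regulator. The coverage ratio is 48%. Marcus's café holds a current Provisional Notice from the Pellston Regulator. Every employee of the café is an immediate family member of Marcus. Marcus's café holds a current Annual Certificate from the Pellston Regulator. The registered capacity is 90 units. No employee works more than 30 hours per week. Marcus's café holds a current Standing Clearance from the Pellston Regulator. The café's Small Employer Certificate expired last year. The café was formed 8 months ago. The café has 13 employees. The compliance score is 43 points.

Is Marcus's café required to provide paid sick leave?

Exception (a) fails — the registered capacity is 90 units, not under 90 units.
Exception (b)'s conditions are all satisfied: the employer's headcount is 13, less than the 18 limit; no employee is paid on commission. But applying paragraphs (g)–(h): (g) operates against (b): the compliance score is 43 points, under the 54 points limit. (h) is not triggered (no employee exceeds 30 hours/week), so (g) stands. Exception (b) does not apply.
Exception (c) is satisfied on its face — every employee is an immediate family member; a current Provisional Notice is held. But applying paragraphs (i)–(n): (i) operates against (c): a current Schedule 5 Approval is held. (j) would limit (i) — a current Class G Exemption Letter is held — but (k) sets (j) aside: (k) operates against (j): the coverage ratio is 48%, meeting the 45% threshold. (l), which would lift (k), does not operate here — the café is classified under the services sector. Exception (c) does not apply.
Exception (d) does not apply: the Small Employer Certificate has expired.
Exception (e) requires that the business's age is below 8 months; but the business's age is 8 months, not below 8 months, so (e) is unavailable.
Every exception is unavailable, so the rule governs.

Yes — Marcus's café must provide paid sick leave.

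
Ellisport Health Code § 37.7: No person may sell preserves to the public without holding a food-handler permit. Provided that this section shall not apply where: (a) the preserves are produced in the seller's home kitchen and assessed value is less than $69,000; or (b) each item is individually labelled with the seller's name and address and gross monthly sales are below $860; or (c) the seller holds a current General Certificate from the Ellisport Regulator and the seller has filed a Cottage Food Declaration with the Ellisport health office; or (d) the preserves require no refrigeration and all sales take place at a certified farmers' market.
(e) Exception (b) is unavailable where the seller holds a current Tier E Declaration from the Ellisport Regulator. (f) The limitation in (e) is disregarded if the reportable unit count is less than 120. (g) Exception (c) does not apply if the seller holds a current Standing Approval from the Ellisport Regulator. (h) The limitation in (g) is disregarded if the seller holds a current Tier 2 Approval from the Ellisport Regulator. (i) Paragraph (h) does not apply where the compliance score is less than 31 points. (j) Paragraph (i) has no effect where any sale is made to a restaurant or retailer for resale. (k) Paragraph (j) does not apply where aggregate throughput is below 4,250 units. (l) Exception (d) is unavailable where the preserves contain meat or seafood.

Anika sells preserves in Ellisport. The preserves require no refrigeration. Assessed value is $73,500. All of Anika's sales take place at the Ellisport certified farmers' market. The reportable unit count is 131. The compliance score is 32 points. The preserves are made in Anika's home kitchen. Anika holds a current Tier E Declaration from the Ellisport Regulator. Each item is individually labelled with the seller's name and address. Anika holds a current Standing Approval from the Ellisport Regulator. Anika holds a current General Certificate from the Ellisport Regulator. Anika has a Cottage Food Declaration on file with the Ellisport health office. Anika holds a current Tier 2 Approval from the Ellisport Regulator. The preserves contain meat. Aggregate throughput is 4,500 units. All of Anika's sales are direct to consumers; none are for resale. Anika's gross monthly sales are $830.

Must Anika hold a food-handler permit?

Exception (a) does not apply: assessed value is $73,500, not less than $69,000.
Exception (b)'s conditions are all satisfied: items are individually labelled; gross monthly sales are $830, below the $860 limit. But applying paragraphs (e)–(f): (e) applies — a current Tier E Declaration is held. (f) is not triggered (the reportable unit count is 131, not less than 120), so (e) stands. So (b) is unavailable.
All of (c)'s requirements are met (a current General Certificate is held; a Cottage Food Declaration is on file). As to paragraphs (g)–(k): (g) is triggered (a current Standing Approval is held), but yields to (h): (h) applies — a current Tier 2 Approval is held. (i) is not engaged (the compliance score is 32 points, not less than 31 points), so (h) stands. (c) remains available.
Exception (d): the preserves are shelf-stable; all sales are at a certified farmers' market — every condition holds. But applying paragraph (l): (l) is triggered — the preserves contain meat. So (d) is unavailable.

No — exception (c) applies; Anika is not required to hold a food-handler permit.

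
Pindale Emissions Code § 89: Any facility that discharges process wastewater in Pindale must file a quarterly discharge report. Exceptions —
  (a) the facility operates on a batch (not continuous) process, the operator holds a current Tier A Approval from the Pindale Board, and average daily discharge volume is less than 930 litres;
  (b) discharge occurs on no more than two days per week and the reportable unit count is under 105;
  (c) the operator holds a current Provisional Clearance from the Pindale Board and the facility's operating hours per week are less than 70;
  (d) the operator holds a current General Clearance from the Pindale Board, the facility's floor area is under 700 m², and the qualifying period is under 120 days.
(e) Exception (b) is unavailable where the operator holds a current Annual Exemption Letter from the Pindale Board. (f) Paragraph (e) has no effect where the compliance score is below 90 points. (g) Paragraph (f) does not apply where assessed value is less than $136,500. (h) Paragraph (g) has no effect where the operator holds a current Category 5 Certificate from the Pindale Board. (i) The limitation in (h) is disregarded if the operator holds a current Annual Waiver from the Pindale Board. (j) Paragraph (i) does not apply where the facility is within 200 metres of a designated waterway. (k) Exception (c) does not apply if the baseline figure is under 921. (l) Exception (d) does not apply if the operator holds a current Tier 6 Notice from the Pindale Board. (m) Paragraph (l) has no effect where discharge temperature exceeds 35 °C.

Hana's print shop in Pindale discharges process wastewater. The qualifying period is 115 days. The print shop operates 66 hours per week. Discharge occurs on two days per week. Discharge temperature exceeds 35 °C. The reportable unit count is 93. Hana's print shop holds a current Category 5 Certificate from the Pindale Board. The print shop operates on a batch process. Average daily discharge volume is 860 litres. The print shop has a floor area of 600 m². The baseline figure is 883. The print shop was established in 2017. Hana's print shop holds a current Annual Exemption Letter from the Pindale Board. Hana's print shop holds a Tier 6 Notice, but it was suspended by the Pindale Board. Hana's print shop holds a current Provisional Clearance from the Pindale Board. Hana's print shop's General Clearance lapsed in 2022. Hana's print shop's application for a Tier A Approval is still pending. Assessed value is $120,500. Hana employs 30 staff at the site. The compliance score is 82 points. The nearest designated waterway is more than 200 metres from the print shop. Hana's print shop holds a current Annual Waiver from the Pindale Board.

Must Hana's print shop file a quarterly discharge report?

Exception (a) fails — there is no Tier A Approval in force.
Exception (b) is satisfied on its face — discharge occurs on no more than two days per week; the reportable unit count is 93, under the 105 limit. But applying paragraphs (e)–(j): (e) operates against (b): a current Annual Exemption Letter is held. (f) would limit (e) — the compliance score is 82 points, below the 90 points limit — but (g) sets (f) aside: (g) is triggered — assessed value is $120,500, less than the $136,500 limit. (h) would limit (g) — a current Category 5 Certificate is held — but (i) sets (h) aside: (i) applies — a current Annual Waiver is held. (j) is not engaged (the print shop is more than 200 m from any designated waterway), so (i) stands. (b) is therefore removed.
All of (c)'s requirements are met (a current Provisional Clearance is held; the facility's operating hours per week are 66, less than the 70 limit). But: (k) applies — the baseline figure is 883, under the 921 limit. (c) is therefore removed.
Exception (d) does not apply: the General Clearance is not current.
Every exception is unavailable, so the rule governs.

Yes — Hana's print shop must file a quarterly discharge report.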